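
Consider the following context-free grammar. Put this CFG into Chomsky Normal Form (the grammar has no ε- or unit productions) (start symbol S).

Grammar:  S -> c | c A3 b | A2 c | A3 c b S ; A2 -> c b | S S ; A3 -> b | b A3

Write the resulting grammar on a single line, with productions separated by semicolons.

Introduce a nonterminal for each terminal appearing in a rule of length ≥ 2: X1 → c, X2 → b.
Binarize each right-hand side of length ≥ 3 by chaining fresh nonterminals (Y1, Y2, …): affected rules were S → X1 A3 X2; S → A3 X1 X2 S.

S -> c | X1 Y1 | A2 X1 | A3 Y2; A2 -> X1 X2 | S S; A3 -> b | X2 A3; X1 -> c; X2 -> b; Y1 -> A3 X2; Y2 -> X1 Y3; Y3 -> X2 S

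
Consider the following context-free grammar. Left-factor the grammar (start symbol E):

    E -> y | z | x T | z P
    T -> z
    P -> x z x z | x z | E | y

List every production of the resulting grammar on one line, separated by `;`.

E has alternatives sharing prefix 'z': factor to E → z E' with E' → ε | P.
P has alternatives sharing prefix 'x z': factor to P → x z P' with P' → x z | ε.

E -> y | x T | z E'; T -> z; P -> E | y | x z P'; E' -> ε | P; P' -> x z | ε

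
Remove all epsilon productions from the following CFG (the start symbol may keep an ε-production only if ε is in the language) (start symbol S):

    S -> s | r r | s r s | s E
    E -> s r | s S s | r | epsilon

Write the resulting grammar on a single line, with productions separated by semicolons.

S -> s | r r | s r s | s E; E -> s r | s S s | r

Nullable nonterminals: {E}.
ε ∉ L(G), so no ε-production is kept.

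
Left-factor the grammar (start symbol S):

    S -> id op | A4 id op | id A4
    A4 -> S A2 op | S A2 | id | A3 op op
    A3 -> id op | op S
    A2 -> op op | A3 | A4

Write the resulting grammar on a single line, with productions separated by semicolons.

S -> A4 id op | id S'; A4 -> id | A3 op op | S A2 A4'; A3 -> id op | op S; A2 -> op op | A3 | A4; S' -> op | A4; A4' -> op | ε

S has alternatives sharing prefix 'id': factor to S → id S' with S' → op | A4.
A4 has alternatives sharing prefix 'S A2': factor to A4 → S A2 A4' with A4' → op | ε.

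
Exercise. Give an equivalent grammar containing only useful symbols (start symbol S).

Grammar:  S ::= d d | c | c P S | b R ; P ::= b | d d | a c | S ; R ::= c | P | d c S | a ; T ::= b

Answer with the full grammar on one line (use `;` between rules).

Generating nonterminals: {P, R, S, T}.
Reachable from S after that: {P, R, S}.
Removed useless symbols: {T} and every production mentioning them.

S ::= d d | c | c P S | b R; P ::= b | d d | a c | S; R ::= c | P | d c S | a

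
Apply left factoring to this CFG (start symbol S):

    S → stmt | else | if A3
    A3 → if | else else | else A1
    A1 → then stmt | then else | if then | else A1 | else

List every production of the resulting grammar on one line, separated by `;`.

S → stmt | else | if A3; A3 → if | else A3'; A1 → if then | then A1' | else A1''; A3' → else | A1; A1' → stmt | else; A1'' → A1 | ε

A3 has alternatives sharing prefix 'else': factor to A3 → else A3' with A3' → else | A1.
A1 has alternatives sharing prefix 'then': factor to A1 → then A1' with A1' → stmt | else.
A1 has alternatives sharing prefix 'else': factor to A1 → else A1'' with A1'' → A1 | ε.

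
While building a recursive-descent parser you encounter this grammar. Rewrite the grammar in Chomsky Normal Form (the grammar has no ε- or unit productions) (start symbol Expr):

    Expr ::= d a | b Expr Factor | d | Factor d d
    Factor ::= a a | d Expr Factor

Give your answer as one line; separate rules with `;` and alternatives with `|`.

Expr ::= X1 X2 | X3 Y1 | d | Factor Y2; Factor ::= X2 X2 | X1 Y3; X1 ::= d; X2 ::= a; X3 ::= b; Y1 ::= Expr Factor; Y2 ::= X1 X1; Y3 ::= Expr Factor

Introduce a nonterminal for each terminal appearing in a rule of length ≥ 2: X1 → d, X2 → a, X3 → b.
Binarize each right-hand side of length ≥ 3 by chaining fresh nonterminals (Y1, Y2, …): affected rules were Expr → X3 Expr Factor; Expr → Factor X1 X1; Factor → X1 Expr Factor.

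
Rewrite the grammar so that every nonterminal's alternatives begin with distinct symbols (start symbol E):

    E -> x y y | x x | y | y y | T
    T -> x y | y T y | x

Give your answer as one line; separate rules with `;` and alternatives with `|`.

E has alternatives sharing prefix 'x': factor to E → x E' with E' → y y | x.
E has alternatives sharing prefix 'y': factor to E → y E'' with E'' → ε | y.
T has alternatives sharing prefix 'x': factor to T → x T' with T' → y | ε.

E -> T | x E' | y E''; T -> y T y | x T'; E' -> y y | x; E'' -> ε | y; T' -> y | ε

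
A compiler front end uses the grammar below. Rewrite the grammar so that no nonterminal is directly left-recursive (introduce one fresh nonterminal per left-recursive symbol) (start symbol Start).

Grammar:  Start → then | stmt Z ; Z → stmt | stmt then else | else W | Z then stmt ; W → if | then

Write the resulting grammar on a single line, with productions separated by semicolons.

Start → then | stmt Z; Z → stmt Z1 | stmt then else Z1 | else W Z1; W → if | then; Z1 → then stmt Z1 | eps

Directly left-recursive nonterminal: Z.
For Z: α = {then stmt}, β = {stmt, stmt then else, else W}. Rewrite as Z → β Z1 and Z1 → α Z1 | ε.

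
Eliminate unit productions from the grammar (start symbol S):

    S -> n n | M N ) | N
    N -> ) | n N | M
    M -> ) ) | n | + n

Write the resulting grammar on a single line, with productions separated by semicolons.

S -> n n | M N ) | ) | n N | ) ) | n | + n; N -> ) | n N | ) ) | n | + n; M -> ) ) | n | + n

Unit pairs: N ⇒* {M}; S ⇒* {M, N}.
Replace each nonterminal's rules with the union of the non-unit rules of every nonterminal it unit-derives.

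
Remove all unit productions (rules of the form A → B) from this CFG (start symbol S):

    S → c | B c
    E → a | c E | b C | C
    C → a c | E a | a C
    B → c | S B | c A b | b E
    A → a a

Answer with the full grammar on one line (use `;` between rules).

Unit pairs: E ⇒* {C}.
For every A with A ⇒* B via unit rules, add B's non-unit alternatives to A; then delete every rule of the form X → Y.

S → c | B c; E → a | c E | b C | a c | E a | a C; C → a c | E a | a C; B → c | S B | c A b | b E; A → a a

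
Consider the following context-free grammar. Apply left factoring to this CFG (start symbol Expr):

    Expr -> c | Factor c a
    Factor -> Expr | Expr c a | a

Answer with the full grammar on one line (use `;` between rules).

Factor has alternatives sharing prefix 'Expr': factor to Factor → Expr Factor1 with Factor1 → ε | c a.

Expr -> c | Factor c a; Factor -> a | Expr Factor1; Factor1 -> epsilon | c a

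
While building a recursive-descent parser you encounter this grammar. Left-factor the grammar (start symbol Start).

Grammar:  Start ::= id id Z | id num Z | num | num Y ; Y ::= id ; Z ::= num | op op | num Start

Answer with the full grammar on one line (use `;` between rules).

Start ::= id Start1 | num Start2; Y ::= id; Z ::= op op | num Z1; Start1 ::= id Z | num Z; Start2 ::= ε | Y; Z1 ::= ε | Start

Start has alternatives sharing prefix 'id': factor to Start → id Start1 with Start1 → id Z | num Z.
Start has alternatives sharing prefix 'num': factor to Start → num Start2 with Start2 → ε | Y.
Z has alternatives sharing prefix 'num': factor to Z → num Z1 with Z1 → ε | Start.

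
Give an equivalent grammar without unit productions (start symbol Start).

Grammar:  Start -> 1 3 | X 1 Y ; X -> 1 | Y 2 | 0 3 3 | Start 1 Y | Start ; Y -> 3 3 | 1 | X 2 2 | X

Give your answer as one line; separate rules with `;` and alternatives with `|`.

Unit pairs: X ⇒* {Start}; Y ⇒* {Start, X}.
Replace each nonterminal's rules with the union of the non-unit rules of every nonterminal it unit-derives.

Start -> 1 3 | X 1 Y; X -> 1 3 | X 1 Y | 1 | Y 2 | 0 3 3 | Start 1 Y; Y -> 1 3 | X 1 Y | 1 | Y 2 | 0 3 3 | Start 1 Y | 3 3 | X 2 2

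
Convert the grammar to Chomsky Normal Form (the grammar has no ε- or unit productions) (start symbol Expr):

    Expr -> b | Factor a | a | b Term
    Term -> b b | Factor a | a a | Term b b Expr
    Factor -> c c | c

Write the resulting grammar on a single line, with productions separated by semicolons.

Expr -> b | Factor X1 | a | X2 Term; Term -> X2 X2 | Factor X1 | X1 X1 | Term Y1; Factor -> X3 X3 | c; X1 -> a; X2 -> b; X3 -> c; Y1 -> X2 Y2; Y2 -> X2 Expr

Introduce a nonterminal for each terminal appearing in a rule of length ≥ 2: X1 → a, X2 → b, X3 → c.
Binarize each right-hand side of length ≥ 3 by chaining fresh nonterminals (Y1, Y2, …): affected rules were Term → Term X2 X2 Expr.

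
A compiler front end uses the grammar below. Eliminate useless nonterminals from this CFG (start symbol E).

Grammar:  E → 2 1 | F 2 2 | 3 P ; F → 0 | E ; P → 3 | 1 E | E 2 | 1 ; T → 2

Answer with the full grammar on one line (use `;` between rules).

E → 2 1 | F 2 2 | 3 P; F → 0 | E; P → 3 | 1 E | E 2 | 1

Generating nonterminals: {E, F, P, T}.
Reachable from E after that: {E, F, P}.
Removed useless symbols: {T} and every production mentioning them.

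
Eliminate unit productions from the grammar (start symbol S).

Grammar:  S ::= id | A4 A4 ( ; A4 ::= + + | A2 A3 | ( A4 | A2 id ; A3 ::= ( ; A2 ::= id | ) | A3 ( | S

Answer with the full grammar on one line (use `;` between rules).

Unit pairs: A2 ⇒* {S}.
Replace each nonterminal's rules with the union of the non-unit rules of every nonterminal it unit-derives.

S ::= id | A4 A4 (; A4 ::= + + | A2 A3 | ( A4 | A2 id; A3 ::= (; A2 ::= id | ) | A3 ( | A4 A4 (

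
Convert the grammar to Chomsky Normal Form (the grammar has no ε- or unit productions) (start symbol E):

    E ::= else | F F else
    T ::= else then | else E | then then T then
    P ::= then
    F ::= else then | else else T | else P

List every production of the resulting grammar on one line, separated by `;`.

E ::= else | F Y1; T ::= X1 X2 | X1 E | X2 Y2; P ::= then; F ::= X1 X2 | X1 Y4 | X1 P; X1 ::= else; X2 ::= then; Y1 ::= F X1; Y2 ::= X2 Y3; Y3 ::= T X2; Y4 ::= X1 T

Introduce a nonterminal for each terminal appearing in a rule of length ≥ 2: X1 → else, X2 → then.
Binarize each right-hand side of length ≥ 3 by chaining fresh nonterminals (Y1, Y2, …): affected rules were E → F F X1; T → X2 X2 T X2; F → X1 X1 T.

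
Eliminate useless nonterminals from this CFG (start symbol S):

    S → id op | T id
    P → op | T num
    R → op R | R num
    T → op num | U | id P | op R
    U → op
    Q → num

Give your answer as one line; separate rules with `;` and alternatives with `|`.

Generating nonterminals: {P, Q, S, T, U}.
Reachable from S after that: {P, S, T, U}.
Removed useless symbols: {Q, R} and every production mentioning them.

S → id op | T id; P → op | T num; T → op num | U | id P; U → op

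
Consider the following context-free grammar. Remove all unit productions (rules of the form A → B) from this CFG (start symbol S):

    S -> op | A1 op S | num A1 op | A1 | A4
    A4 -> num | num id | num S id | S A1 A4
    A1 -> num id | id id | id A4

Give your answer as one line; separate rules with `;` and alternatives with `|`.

S -> num | num id | num S id | S A1 A4 | id id | id A4 | op | A1 op S | num A1 op; A4 -> num | num id | num S id | S A1 A4; A1 -> num id | id id | id A4

Unit pairs: S ⇒* {A1, A4}.
For each unit pair (A, B), copy every non-unit production of B to A, then drop all unit productions.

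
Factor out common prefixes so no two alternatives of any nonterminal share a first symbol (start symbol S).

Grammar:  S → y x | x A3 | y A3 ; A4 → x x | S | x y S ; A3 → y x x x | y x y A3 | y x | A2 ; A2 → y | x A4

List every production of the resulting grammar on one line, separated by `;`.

S → x A3 | y S'; A4 → S | x A4'; A3 → A2 | y x A3'; A2 → y | x A4; S' → x | A3; A4' → x | y S; A3' → x x | y A3 | ε

S has alternatives sharing prefix 'y': factor to S → y S' with S' → x | A3.
A4 has alternatives sharing prefix 'x': factor to A4 → x A4' with A4' → x | y S.
A3 has alternatives sharing prefix 'y x': factor to A3 → y x A3' with A3' → x x | y A3 | ε.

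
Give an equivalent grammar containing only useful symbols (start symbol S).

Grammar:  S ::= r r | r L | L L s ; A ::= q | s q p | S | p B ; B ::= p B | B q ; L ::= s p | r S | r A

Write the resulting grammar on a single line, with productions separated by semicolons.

Generating nonterminals: {A, L, S}.
Reachable from S after that: {A, L, S}.
Removed useless symbols: {B} and every production mentioning them.

S ::= r r | r L | L L s; A ::= q | s q p | S; L ::= s p | r S | r A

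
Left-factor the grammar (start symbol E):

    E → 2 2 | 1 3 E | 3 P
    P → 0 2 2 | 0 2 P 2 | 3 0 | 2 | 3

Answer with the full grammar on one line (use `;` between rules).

P has alternatives sharing prefix '0 2': factor to P → 0 2 P' with P' → 2 | P 2.
P has alternatives sharing prefix '3': factor to P → 3 P'' with P'' → 0 | ε.

E → 2 2 | 1 3 E | 3 P; P → 2 | 0 2 P' | 3 P''; P' → 2 | P 2; P'' → 0 | eps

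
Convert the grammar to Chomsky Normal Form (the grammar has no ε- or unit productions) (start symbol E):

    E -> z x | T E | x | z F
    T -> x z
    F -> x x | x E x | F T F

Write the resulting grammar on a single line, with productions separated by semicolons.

E -> X1 X2 | T E | x | X1 F; T -> X2 X1; F -> X2 X2 | X2 Y1 | F Y2; X1 -> z; X2 -> x; Y1 -> E X2; Y2 -> T F

Introduce a nonterminal for each terminal appearing in a rule of length ≥ 2: X1 → z, X2 → x.
Binarize each right-hand side of length ≥ 3 by chaining fresh nonterminals (Y1, Y2, …): affected rules were F → X2 E X2; F → F T F.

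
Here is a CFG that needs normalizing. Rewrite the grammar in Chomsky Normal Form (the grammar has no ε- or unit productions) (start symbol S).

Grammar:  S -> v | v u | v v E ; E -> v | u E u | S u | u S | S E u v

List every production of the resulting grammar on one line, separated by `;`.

Introduce a nonterminal for each terminal appearing in a rule of length ≥ 2: X1 → v, X2 → u.
Binarize each right-hand side of length ≥ 3 by chaining fresh nonterminals (Y1, Y2, …): affected rules were S → X1 X1 E; E → X2 E X2; E → S E X2 X1.

S -> v | X1 X2 | X1 Y1; E -> v | X2 Y2 | S X2 | X2 S | S Y3; X1 -> v; X2 -> u; Y1 -> X1 E; Y2 -> E X2; Y3 -> E Y4; Y4 -> X2 X1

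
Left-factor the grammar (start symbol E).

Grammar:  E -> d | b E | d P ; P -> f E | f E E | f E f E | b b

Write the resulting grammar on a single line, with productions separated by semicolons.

E has alternatives sharing prefix 'd': factor to E → d E' with E' → ε | P.
P has alternatives sharing prefix 'f E': factor to P → f E P' with P' → ε | E | f E.

E -> b E | d E'; P -> b b | f E P'; E' -> epsilon | P; P' -> epsilon | E | f E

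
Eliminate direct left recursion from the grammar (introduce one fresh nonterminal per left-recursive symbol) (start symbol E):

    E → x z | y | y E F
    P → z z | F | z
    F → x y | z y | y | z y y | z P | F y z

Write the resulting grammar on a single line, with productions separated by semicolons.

Directly left-recursive nonterminal: F.
For F: α = {y z}, β = {x y, z y, y, z y y, z P}. Rewrite as F → β F' and F' → α F' | ε.

E → x z | y | y E F; P → z z | F | z; F → x y F' | z y F' | y F' | z y y F' | z P F'; F' → y z F' | ε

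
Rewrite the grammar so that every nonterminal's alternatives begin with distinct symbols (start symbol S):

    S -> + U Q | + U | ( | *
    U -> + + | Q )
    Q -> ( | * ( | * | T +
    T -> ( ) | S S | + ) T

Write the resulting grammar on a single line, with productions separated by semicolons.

S -> ( | * | + U S'; U -> + + | Q ); Q -> ( | T + | * Q'; T -> ( ) | S S | + ) T; S' -> Q | ε; Q' -> ( | ε

S has alternatives sharing prefix '+ U': factor to S → + U S' with S' → Q | ε.
Q has alternatives sharing prefix '*': factor to Q → * Q' with Q' → ( | ε.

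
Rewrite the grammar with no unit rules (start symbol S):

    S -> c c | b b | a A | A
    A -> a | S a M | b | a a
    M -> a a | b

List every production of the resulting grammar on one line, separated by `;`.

S -> c c | b b | a A | a | S a M | b | a a; A -> a | S a M | b | a a; M -> a a | b

Unit pairs: S ⇒* {A}.
Replace each nonterminal's rules with the union of the non-unit rules of every nonterminal it unit-derives.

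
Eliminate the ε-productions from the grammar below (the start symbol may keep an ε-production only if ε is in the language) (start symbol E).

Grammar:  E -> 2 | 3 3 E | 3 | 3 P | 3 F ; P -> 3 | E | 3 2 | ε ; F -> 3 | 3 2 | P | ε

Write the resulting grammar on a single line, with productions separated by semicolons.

The nullable symbols are {F, P}.
ε ∉ L(G), so no ε-production is kept.

E -> 2 | 3 3 E | 3 | 3 P | 3 F; P -> 3 | E | 3 2; F -> 3 | 3 2 | P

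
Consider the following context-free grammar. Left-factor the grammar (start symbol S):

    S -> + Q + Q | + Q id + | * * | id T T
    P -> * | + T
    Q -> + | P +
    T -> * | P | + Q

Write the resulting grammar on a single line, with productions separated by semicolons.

S -> * * | id T T | + Q S'; P -> * | + T; Q -> + | P +; T -> * | P | + Q; S' -> + Q | id +

S has alternatives sharing prefix '+ Q': factor to S → + Q S' with S' → + Q | id +.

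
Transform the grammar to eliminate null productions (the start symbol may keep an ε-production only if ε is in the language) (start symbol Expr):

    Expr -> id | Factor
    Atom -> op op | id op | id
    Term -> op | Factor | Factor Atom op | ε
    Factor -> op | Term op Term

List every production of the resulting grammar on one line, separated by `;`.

Expr -> id | Factor; Atom -> op op | id op | id; Term -> op | Factor | Factor Atom op; Factor -> op | Term op Term | Term op | op Term

Nullable nonterminals: {Term}.
ε ∉ L(G), so no ε-production is kept.
Add the nullable-subset variants: Factor → Term op Term gives Term op Term | Term op | op Term.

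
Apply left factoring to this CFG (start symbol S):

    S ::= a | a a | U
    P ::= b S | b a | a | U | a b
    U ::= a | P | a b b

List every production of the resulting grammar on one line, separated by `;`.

S has alternatives sharing prefix 'a': factor to S → a S' with S' → ε | a.
P has alternatives sharing prefix 'b': factor to P → b P' with P' → S | a.
P has alternatives sharing prefix 'a': factor to P → a P'' with P'' → ε | b.
U has alternatives sharing prefix 'a': factor to U → a U' with U' → ε | b b.

S ::= U | a S'; P ::= U | b P' | a P''; U ::= P | a U'; S' ::= ε | a; P' ::= S | a; P'' ::= ε | b; U' ::= ε | b b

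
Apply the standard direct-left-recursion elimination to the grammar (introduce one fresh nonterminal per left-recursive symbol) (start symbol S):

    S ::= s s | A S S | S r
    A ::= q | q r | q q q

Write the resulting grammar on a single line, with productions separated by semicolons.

S ::= s s S' | A S S S'; A ::= q | q r | q q q; S' ::= r S' | ε

Directly left-recursive nonterminal: S.
For S: α = {r}, β = {s s, A S S}. Rewrite as S → β S' and S' → α S' | ε.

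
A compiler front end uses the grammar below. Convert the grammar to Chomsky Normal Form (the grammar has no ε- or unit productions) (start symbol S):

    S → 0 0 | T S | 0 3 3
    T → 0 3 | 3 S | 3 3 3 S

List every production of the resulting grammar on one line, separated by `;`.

Introduce a nonterminal for each terminal appearing in a rule of length ≥ 2: X1 → 0, X2 → 3.
Binarize each right-hand side of length ≥ 3 by chaining fresh nonterminals (Y1, Y2, …): affected rules were S → X1 X2 X2; T → X2 X2 X2 S.

S → X1 X1 | T S | X1 Y1; T → X1 X2 | X2 S | X2 Y2; X1 → 0; X2 → 3; Y1 → X2 X2; Y2 → X2 Y3; Y3 → X2 S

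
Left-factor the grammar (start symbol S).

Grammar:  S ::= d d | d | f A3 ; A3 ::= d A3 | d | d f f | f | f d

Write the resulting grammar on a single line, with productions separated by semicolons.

S has alternatives sharing prefix 'd': factor to S → d S' with S' → d | ε.
A3 has alternatives sharing prefix 'd': factor to A3 → d A3' with A3' → A3 | ε | f f.
A3 has alternatives sharing prefix 'f': factor to A3 → f A3'' with A3'' → ε | d.

S ::= f A3 | d S'; A3 ::= d A3' | f A3''; S' ::= d | ε; A3' ::= A3 | ε | f f; A3'' ::= ε | d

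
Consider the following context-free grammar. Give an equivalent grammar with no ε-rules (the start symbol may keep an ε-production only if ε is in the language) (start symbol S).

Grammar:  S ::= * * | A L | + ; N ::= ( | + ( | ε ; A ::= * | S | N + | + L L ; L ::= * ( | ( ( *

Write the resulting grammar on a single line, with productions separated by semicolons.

S ::= * * | A L | +; N ::= ( | + (; A ::= * | S | N + | + | + L L; L ::= * ( | ( ( *

The nullable symbols are {N}.
ε ∉ L(G), so no ε-production is kept.
Add the nullable-subset variants: A → N + gives N + | +.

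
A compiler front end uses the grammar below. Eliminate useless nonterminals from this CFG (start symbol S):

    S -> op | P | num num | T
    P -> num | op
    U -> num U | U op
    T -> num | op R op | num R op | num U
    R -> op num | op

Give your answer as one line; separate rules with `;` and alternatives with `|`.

Generating nonterminals: {P, R, S, T}.
Reachable from S after that: {P, R, S, T}.
Removed useless symbols: {U} and every production mentioning them.

S -> op | P | num num | T; P -> num | op; T -> num | op R op | num R op; R -> op num | op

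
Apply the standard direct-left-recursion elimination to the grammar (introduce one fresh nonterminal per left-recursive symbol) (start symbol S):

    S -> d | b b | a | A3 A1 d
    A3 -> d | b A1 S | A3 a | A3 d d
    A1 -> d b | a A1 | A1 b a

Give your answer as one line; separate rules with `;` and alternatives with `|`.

A3, A1 are directly left-recursive.
For A3: α = {a, d d}, β = {d, b A1 S}. Rewrite as A3 → β A3' and A3' → α A3' | ε.
For A1: α = {b a}, β = {d b, a A1}. Rewrite as A1 → β A1' and A1' → α A1' | ε.

S -> d | b b | a | A3 A1 d; A3 -> d A3' | b A1 S A3'; A1 -> d b A1' | a A1 A1'; A3' -> a A3' | d d A3' | ε; A1' -> b a A1' | ε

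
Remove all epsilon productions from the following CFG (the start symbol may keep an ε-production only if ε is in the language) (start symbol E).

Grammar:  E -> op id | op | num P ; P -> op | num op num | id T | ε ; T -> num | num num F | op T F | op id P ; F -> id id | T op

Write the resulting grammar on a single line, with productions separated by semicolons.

Nullable set = {P}.
ε ∉ L(G), so no ε-production is kept.
Add the nullable-subset variants: E → num P gives num P | num. T → op id P gives op id P | op id.

E -> op id | op | num P | num; P -> op | num op num | id T; T -> num | num num F | op T F | op id P | op id; F -> id id | T op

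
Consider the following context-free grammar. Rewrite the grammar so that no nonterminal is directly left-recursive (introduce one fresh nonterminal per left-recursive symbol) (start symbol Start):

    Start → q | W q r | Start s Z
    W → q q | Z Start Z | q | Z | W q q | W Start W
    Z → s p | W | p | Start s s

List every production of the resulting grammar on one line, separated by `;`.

Start → q Start1 | W q r Start1; W → q q W1 | Z Start Z W1 | q W1 | Z W1; Z → s p | W | p | Start s s; Start1 → s Z Start1 | ε; W1 → q q W1 | Start W W1 | ε

Left recursion appears on Start, W.
For Start: α = {s Z}, β = {q, W q r}. Rewrite as Start → β Start1 and Start1 → α Start1 | ε.
For W: α = {q q, Start W}, β = {q q, Z Start Z, q, Z}. Rewrite as W → β W1 and W1 → α W1 | ε.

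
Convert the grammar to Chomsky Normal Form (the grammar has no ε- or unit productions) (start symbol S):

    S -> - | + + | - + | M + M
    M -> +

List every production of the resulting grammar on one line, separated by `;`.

S -> - | X1 X1 | X2 X1 | M Y1; M -> +; X1 -> +; X2 -> -; Y1 -> X1 M

Introduce a nonterminal for each terminal appearing in a rule of length ≥ 2: X1 → +, X2 → -.
Binarize each right-hand side of length ≥ 3 by chaining fresh nonterminals (Y1, Y2, …): affected rules were S → M X1 M.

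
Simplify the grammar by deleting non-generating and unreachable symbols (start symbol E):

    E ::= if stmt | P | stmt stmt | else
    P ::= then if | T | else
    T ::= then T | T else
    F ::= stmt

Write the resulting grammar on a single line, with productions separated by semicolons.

E ::= if stmt | P | stmt stmt | else; P ::= then if | else

Generating nonterminals: {E, F, P}.
Reachable from E after that: {E, P}.
Removed useless symbols: {F, T} and every production mentioning them.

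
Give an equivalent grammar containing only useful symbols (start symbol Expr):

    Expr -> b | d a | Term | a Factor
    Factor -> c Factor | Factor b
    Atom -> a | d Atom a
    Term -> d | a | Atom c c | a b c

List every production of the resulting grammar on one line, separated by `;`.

Expr -> b | d a | Term; Atom -> a | d Atom a; Term -> d | a | Atom c c | a b c

Generating nonterminals: {Atom, Expr, Term}.
Reachable from Expr after that: {Atom, Expr, Term}.
Removed useless symbols: {Factor} and every production mentioning them.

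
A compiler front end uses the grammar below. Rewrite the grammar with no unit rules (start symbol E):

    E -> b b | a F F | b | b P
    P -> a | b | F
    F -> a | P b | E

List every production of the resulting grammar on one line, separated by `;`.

E -> b b | a F F | b | b P; P -> b b | a F F | b | b P | a | P b; F -> b b | a F F | b | b P | a | P b

Unit pairs: F ⇒* {E}; P ⇒* {E, F}.
Replace each nonterminal's rules with the union of the non-unit rules of every nonterminal it unit-derives.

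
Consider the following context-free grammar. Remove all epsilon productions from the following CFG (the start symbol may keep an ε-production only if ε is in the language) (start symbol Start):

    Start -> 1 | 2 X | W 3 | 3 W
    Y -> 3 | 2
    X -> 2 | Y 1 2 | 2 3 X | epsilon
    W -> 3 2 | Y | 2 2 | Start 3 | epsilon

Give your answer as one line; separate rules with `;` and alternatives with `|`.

Start -> 1 | 2 X | 2 | W 3 | 3 | 3 W; Y -> 3 | 2; X -> 2 | Y 1 2 | 2 3 X | 2 3; W -> 3 2 | Y | 2 2 | Start 3

Nullable nonterminals: {W, X}.
ε ∉ L(G), so no ε-production is kept.
For each production, add variants omitting each subset of nullable occurrences: Start → 2 X gives 2 X | 2. Start → W 3 gives W 3 | 3. X → 2 3 X gives 2 3 X | 2 3.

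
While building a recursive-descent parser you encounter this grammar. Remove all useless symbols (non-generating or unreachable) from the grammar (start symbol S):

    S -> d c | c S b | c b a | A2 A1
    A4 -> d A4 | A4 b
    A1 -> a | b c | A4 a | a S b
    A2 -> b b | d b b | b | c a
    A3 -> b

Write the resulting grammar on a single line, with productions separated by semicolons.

Generating nonterminals: {A1, A2, A3, S}.
Reachable from S after that: {A1, A2, S}.
Removed useless symbols: {A3, A4} and every production mentioning them.

S -> d c | c S b | c b a | A2 A1; A1 -> a | b c | a S b; A2 -> b b | d b b | b | c a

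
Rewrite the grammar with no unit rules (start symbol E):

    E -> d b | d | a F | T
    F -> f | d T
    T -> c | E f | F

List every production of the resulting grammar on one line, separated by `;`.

E -> d b | d | a F | f | d T | c | E f; F -> f | d T; T -> f | d T | c | E f

Unit pairs: E ⇒* {F, T}; T ⇒* {F}.
For every A with A ⇒* B via unit rules, add B's non-unit alternatives to A; then delete every rule of the form X → Y.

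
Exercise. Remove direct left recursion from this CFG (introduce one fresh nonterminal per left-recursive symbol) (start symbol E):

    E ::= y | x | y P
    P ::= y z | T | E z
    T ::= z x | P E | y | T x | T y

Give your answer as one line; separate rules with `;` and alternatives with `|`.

T is directly left-recursive.
For T: α = {x, y}, β = {z x, P E, y}. Rewrite as T → β T' and T' → α T' | ε.

E ::= y | x | y P; P ::= y z | T | E z; T ::= z x T' | P E T' | y T'; T' ::= x T' | y T' | ε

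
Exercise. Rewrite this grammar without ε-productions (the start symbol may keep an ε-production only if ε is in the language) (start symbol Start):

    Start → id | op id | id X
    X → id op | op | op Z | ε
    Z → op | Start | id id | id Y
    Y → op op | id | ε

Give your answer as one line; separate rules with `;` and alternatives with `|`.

The nullable symbols are {X, Y}.
ε ∉ L(G), so no ε-production is kept.
Add the nullable-subset variants: Z → id Y gives id Y | id.

Start → id | op id | id X; X → id op | op | op Z; Z → op | Start | id id | id Y | id; Y → op op | id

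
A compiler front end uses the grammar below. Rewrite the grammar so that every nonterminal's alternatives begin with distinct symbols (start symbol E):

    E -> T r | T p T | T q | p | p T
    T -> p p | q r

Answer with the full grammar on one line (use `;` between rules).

E -> T E' | p E''; T -> p p | q r; E' -> r | p T | q; E'' -> ε | T

E has alternatives sharing prefix 'T': factor to E → T E' with E' → r | p T | q.
E has alternatives sharing prefix 'p': factor to E → p E'' with E'' → ε | T.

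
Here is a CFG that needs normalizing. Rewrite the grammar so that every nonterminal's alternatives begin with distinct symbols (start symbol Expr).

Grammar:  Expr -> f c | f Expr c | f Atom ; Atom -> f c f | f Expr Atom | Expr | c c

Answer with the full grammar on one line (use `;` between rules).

Expr -> f Expr1; Atom -> Expr | c c | f Atom1; Expr1 -> c | Expr c | Atom; Atom1 -> c f | Expr Atom

Expr has alternatives sharing prefix 'f': factor to Expr → f Expr1 with Expr1 → c | Expr c | Atom.
Atom has alternatives sharing prefix 'f': factor to Atom → f Atom1 with Atom1 → c f | Expr Atom.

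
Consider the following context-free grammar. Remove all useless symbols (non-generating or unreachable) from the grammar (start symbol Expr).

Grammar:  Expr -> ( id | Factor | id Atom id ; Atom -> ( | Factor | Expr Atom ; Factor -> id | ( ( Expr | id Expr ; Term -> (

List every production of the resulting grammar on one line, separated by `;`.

Generating nonterminals: {Atom, Expr, Factor, Term}.
Reachable from Expr after that: {Atom, Expr, Factor}.
Removed useless symbols: {Term} and every production mentioning them.

Expr -> ( id | Factor | id Atom id; Atom -> ( | Factor | Expr Atom; Factor -> id | ( ( Expr | id Expr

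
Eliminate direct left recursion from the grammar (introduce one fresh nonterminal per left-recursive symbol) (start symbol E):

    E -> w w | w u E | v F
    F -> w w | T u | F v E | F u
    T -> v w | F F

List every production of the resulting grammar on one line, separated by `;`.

E -> w w | w u E | v F; F -> w w F' | T u F'; T -> v w | F F; F' -> v E F' | u F' | ε

Left recursion appears on F.
For F: α = {v E, u}, β = {w w, T u}. Rewrite as F → β F' and F' → α F' | ε.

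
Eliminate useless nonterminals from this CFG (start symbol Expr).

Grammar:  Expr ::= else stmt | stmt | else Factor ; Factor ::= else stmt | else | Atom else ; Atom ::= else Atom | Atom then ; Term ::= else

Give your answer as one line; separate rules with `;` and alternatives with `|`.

Expr ::= else stmt | stmt | else Factor; Factor ::= else stmt | else

Generating nonterminals: {Expr, Factor, Term}.
Reachable from Expr after that: {Expr, Factor}.
Removed useless symbols: {Atom, Term} and every production mentioning them.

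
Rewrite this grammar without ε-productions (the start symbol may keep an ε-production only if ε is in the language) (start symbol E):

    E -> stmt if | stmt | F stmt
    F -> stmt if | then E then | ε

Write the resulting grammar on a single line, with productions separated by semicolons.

The nullable symbols are {F}.
ε ∉ L(G), so no ε-production is kept.

E -> stmt if | stmt | F stmt; F -> stmt if | then E then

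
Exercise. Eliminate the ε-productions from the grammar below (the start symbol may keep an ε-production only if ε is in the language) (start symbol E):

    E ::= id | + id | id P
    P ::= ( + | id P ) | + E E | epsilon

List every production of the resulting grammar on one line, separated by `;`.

E ::= id | + id | id P; P ::= ( + | id P ) | id ) | + E E

Nullable set = {P}.
ε ∉ L(G), so no ε-production is kept.
Expand every rule over subsets of its nullable positions: P → id P ) gives id P ) | id ).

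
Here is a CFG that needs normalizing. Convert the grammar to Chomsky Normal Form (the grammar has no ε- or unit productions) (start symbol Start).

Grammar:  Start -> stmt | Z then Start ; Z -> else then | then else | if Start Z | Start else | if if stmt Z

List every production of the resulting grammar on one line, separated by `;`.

Introduce a nonterminal for each terminal appearing in a rule of length ≥ 2: X1 → then, X2 → else, X3 → if, X4 → stmt.
Binarize each right-hand side of length ≥ 3 by chaining fresh nonterminals (Y1, Y2, …): affected rules were Start → Z X1 Start; Z → X3 Start Z; Z → X3 X3 X4 Z.

Start -> stmt | Z Y1; Z -> X2 X1 | X1 X2 | X3 Y2 | Start X2 | X3 Y3; X1 -> then; X2 -> else; X3 -> if; X4 -> stmt; Y1 -> X1 Start; Y2 -> Start Z; Y3 -> X3 Y4; Y4 -> X4 Z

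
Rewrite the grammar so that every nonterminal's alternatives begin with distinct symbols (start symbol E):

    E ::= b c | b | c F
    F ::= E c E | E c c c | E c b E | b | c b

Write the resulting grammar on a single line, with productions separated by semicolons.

E has alternatives sharing prefix 'b': factor to E → b E' with E' → c | ε.
F has alternatives sharing prefix 'E c': factor to F → E c F' with F' → E | c c | b E.

E ::= c F | b E'; F ::= b | c b | E c F'; E' ::= c | ε; F' ::= E | c c | b E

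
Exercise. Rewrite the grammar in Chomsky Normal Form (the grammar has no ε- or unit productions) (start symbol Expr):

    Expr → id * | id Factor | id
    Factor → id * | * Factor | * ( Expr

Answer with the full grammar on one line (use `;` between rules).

Introduce a nonterminal for each terminal appearing in a rule of length ≥ 2: X1 → id, X2 → *, X3 → (.
Binarize each right-hand side of length ≥ 3 by chaining fresh nonterminals (Y1, Y2, …): affected rules were Factor → X2 X3 Expr.

Expr → X1 X2 | X1 Factor | id; Factor → X1 X2 | X2 Factor | X2 Y1; X1 → id; X2 → *; X3 → (; Y1 → X3 Expr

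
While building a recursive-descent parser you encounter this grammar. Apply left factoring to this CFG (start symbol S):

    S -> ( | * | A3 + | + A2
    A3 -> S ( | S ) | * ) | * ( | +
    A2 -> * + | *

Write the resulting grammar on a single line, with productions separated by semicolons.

S -> ( | * | A3 + | + A2; A3 -> + | S A3' | * A3''; A2 -> * A2'; A3' -> ( | ); A3'' -> ) | (; A2' -> + | eps

A3 has alternatives sharing prefix 'S': factor to A3 → S A3' with A3' → ( | ).
A3 has alternatives sharing prefix '*': factor to A3 → * A3'' with A3'' → ) | (.
A2 has alternatives sharing prefix '*': factor to A2 → * A2' with A2' → + | ε.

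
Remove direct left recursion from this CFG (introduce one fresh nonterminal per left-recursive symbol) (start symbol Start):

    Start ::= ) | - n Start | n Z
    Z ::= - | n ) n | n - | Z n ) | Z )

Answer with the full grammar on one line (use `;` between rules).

Start ::= ) | - n Start | n Z; Z ::= - Z1 | n ) n Z1 | n - Z1; Z1 ::= n ) Z1 | ) Z1 | ε

Z is directly left-recursive.
For Z: α = {n ), )}, β = {-, n ) n, n -}. Rewrite as Z → β Z1 and Z1 → α Z1 | ε.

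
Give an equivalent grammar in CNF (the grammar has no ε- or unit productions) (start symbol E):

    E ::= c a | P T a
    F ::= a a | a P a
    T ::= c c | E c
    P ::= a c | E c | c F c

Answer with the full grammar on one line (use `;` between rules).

E ::= X1 X2 | P Y1; F ::= X2 X2 | X2 Y2; T ::= X1 X1 | E X1; P ::= X2 X1 | E X1 | X1 Y3; X1 ::= c; X2 ::= a; Y1 ::= T X2; Y2 ::= P X2; Y3 ::= F X1

Introduce a nonterminal for each terminal appearing in a rule of length ≥ 2: X1 → c, X2 → a.
Binarize each right-hand side of length ≥ 3 by chaining fresh nonterminals (Y1, Y2, …): affected rules were E → P T X2; F → X2 P X2; P → X1 F X1.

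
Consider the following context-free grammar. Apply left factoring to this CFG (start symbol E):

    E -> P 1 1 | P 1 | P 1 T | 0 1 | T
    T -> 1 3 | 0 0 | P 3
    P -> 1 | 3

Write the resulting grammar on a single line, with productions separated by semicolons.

E -> 0 1 | T | P 1 E'; T -> 1 3 | 0 0 | P 3; P -> 1 | 3; E' -> 1 | ε | T

E has alternatives sharing prefix 'P 1': factor to E → P 1 E' with E' → 1 | ε | T.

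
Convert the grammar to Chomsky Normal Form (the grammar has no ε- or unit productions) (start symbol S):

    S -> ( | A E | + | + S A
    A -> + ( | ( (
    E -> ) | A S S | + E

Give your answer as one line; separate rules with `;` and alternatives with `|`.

S -> ( | A E | + | X1 Y1; A -> X1 X2 | X2 X2; E -> ) | A Y2 | X1 E; X1 -> +; X2 -> (; Y1 -> S A; Y2 -> S S

Introduce a nonterminal for each terminal appearing in a rule of length ≥ 2: X1 → +, X2 → (.
Binarize each right-hand side of length ≥ 3 by chaining fresh nonterminals (Y1, Y2, …): affected rules were S → X1 S A; E → A S S.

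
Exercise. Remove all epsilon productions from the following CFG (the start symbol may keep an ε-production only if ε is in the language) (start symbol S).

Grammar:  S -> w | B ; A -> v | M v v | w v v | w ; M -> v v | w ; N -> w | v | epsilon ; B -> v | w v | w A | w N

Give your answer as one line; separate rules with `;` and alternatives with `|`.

Nullable nonterminals: {N}.
ε ∉ L(G), so no ε-production is kept.
Add the nullable-subset variants: B → w N gives w N | w.

S -> w | B; A -> v | M v v | w v v | w; M -> v v | w; N -> w | v; B -> v | w v | w A | w N | w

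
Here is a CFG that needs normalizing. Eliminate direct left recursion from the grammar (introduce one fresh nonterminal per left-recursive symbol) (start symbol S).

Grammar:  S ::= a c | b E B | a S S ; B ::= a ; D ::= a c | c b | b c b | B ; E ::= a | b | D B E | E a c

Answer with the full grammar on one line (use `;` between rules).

S ::= a c | b E B | a S S; B ::= a; D ::= a c | c b | b c b | B; E ::= a E' | b E' | D B E E'; E' ::= a c E' | epsilon

Directly left-recursive nonterminal: E.
For E: α = {a c}, β = {a, b, D B E}. Rewrite as E → β E' and E' → α E' | ε.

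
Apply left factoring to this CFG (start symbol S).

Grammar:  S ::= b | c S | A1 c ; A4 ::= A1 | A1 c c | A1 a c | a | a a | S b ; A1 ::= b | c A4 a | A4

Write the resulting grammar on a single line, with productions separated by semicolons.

A4 has alternatives sharing prefix 'A1': factor to A4 → A1 A4' with A4' → ε | c c | a c.
A4 has alternatives sharing prefix 'a': factor to A4 → a A4'' with A4'' → ε | a.

S ::= b | c S | A1 c; A4 ::= S b | A1 A4' | a A4''; A1 ::= b | c A4 a | A4; A4' ::= ε | c c | a c; A4'' ::= ε | a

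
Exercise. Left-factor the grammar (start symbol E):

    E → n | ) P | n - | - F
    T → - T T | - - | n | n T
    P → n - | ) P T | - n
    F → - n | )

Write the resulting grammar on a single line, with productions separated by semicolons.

E has alternatives sharing prefix 'n': factor to E → n E' with E' → ε | -.
T has alternatives sharing prefix '-': factor to T → - T' with T' → T T | -.
T has alternatives sharing prefix 'n': factor to T → n T'' with T'' → ε | T.

E → ) P | - F | n E'; T → - T' | n T''; P → n - | ) P T | - n; F → - n | ); E' → eps | -; T' → T T | -; T'' → eps | T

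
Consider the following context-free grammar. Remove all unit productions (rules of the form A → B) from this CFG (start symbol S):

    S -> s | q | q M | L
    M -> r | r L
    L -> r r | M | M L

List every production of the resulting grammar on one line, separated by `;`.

Unit pairs: L ⇒* {M}; S ⇒* {L, M}.
For every A with A ⇒* B via unit rules, add B's non-unit alternatives to A; then delete every rule of the form X → Y.

S -> r r | M L | s | q | q M | r | r L; M -> r | r L; L -> r r | M L | r | r L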